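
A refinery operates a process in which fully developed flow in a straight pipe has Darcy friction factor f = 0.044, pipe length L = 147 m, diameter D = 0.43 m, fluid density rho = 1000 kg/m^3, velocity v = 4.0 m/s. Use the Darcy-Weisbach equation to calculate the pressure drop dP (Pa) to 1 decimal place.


dP = f * (L/D) * (rho*v^2/2)
dP = 0.044 * (147/0.43) * (1000*4.0^2/2)
L/D = 341.86046512
rho*v^2/2 = 1000*16.0/2 = 8000.0
dP = 0.044 * 341.86046512 * 8000.0
dP = 120334.9 Pa


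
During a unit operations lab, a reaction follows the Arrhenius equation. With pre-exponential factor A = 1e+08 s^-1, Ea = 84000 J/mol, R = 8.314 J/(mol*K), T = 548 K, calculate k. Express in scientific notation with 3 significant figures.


k = A * exp(-Ea/(R*T))
k = 1e+08 * exp(-84000 / (8.314 * 548))
k = 1e+08 * exp(-18.436934)
k = 9.84e-01


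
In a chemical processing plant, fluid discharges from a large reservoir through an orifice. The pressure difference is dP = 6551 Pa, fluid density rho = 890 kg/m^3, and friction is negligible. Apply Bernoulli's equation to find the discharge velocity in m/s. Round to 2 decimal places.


v = sqrt(2*dP/rho)
v = sqrt(2*6551/890)
v = sqrt(14.721348)
v = 3.84 m/s


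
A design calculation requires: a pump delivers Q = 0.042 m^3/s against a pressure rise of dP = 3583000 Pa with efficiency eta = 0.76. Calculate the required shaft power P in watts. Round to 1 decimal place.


P = Q * dP / eta
P = 0.042 * 3583000 / 0.76
P = 150486.0 / 0.76
P = 198007.9 W


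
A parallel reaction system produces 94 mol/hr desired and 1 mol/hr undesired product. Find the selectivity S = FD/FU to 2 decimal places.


S = desired product rate / undesired product rate
S = 94 / 1
S = 94.00


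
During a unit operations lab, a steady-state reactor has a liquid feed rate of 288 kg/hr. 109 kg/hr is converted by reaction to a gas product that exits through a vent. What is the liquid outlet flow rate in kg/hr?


Steady-state mass balance on the main outlet: F_out = F_in - F_removed
F_out = 288 - 109
F_out = 179 kg/hr


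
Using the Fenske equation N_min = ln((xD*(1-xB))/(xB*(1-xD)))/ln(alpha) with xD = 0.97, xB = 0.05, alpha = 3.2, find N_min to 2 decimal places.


N_min = ln((xD*(1-xB))/(xB*(1-xD))) / ln(alpha)
Numerator inside ln: 0.9215 / 0.0015 = 614.333333
ln(614.333333) = 6.420538
ln(alpha) = ln(3.2) = 1.163151
N_min = 6.420538 / 1.163151 = 5.52


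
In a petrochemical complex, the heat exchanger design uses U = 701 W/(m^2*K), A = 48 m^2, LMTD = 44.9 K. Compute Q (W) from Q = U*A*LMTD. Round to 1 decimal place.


Q = U * A * LMTD
Q = 701 * 48 * 44.9
Q = 1510795.2 W


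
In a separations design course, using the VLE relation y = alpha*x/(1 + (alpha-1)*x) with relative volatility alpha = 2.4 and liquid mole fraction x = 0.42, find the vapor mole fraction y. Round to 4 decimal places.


y = alpha*x / (1 + (alpha-1)*x)
y = 2.4*0.42 / (1 + (2.4-1)*0.42)
y = 1.008 / (1 + 0.588)
y = 1.008 / 1.588
y = 0.6348


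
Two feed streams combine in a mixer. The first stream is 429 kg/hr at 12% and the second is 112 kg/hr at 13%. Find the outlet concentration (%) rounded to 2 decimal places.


Mass balance on solute: F1*x1 + F2*x2 = F3*x3
F3 = F1 + F2 = 429 + 112 = 541 kg/hr
x3 = (F1*x1 + F2*x2)/F3
x3 = (429*0.12 + 112*0.13) / 541
x3 = 12.21%


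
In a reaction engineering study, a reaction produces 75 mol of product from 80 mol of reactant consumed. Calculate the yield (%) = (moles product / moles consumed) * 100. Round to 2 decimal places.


Yield = (moles product / moles consumed) * 100%
Yield = (75 / 80) * 100
Yield = 0.9375 * 100
Yield = 93.75%


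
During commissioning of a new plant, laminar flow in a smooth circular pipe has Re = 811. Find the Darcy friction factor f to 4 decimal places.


f = 64 / Re
f = 64 / 811
f = 0.0789


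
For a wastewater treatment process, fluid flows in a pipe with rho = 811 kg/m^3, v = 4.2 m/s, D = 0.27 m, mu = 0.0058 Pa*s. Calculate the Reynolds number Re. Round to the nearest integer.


Re = rho * v * D / mu
Re = 811 * 4.2 * 0.27 / 0.0058
Re = 919.674 / 0.0058
Re = 158564


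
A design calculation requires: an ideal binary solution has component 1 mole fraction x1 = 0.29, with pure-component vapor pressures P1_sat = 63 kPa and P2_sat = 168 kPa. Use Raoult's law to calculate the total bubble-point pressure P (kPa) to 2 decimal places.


P = x1*P1_sat + x2*P2_sat
x2 = 1 - x1 = 1 - 0.29 = 0.71
P = 0.29*63 + 0.71*168
P = 18.27 + 119.28
P = 137.55 kPa


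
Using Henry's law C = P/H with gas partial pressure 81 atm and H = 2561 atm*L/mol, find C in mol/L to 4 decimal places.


C = P / H
C = 81 / 2561
C = 0.0316 mol/L


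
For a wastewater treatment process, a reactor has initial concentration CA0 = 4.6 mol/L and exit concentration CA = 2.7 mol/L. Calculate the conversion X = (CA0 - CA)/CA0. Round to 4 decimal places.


X = (CA0 - CA) / CA0
X = (4.6 - 2.7) / 4.6
X = 1.9 / 4.6
X = 0.4130


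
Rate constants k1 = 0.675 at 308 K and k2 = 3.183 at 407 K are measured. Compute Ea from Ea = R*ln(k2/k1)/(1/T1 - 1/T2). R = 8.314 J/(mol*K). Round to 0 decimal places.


Ea = R * ln(k2/k1) / (1/T1 - 1/T2)
ln(k2/k1) = ln(3.183/0.675) = 1.5508667
1/T1 - 1/T2 = 1/308 - 1/407 = 0.00078975079
Ea = 8.314 * 1.5508667 / 0.00078975079
Ea = 16327 J/mol


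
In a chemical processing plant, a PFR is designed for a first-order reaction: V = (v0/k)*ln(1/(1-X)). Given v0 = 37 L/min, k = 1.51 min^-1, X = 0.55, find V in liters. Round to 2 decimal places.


V = (v0/k) * ln(1/(1-X))
V = (37/1.51) * ln(1/(1-0.55))
V = 24.503311 * ln(2.222222)
V = 24.503311 * 0.798508
V = 19.57 L


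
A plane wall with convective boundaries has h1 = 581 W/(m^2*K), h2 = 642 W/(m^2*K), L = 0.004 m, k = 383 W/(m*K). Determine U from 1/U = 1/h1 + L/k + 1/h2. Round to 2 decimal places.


1/U = 1/h1 + L/k + 1/h2
1/U = 1/581 + 0.004/383 + 1/642
1/U = 0.0017211704 + 1.04439e-05 + 0.0015576324
1/U = 0.0032892467
U = 304.02 W/(m^2*K)


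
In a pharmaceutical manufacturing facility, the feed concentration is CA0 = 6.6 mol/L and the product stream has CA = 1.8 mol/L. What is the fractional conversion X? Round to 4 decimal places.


X = (CA0 - CA) / CA0
X = (6.6 - 1.8) / 6.6
X = 4.8 / 6.6
X = 0.7273


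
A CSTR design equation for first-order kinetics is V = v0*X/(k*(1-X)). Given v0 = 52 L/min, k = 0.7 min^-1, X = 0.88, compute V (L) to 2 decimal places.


V = v0 * X / (k * (1 - X))
V = 52 * 0.88 / (0.7 * (1 - 0.88))
V = 45.76 / (0.7 * 0.12)
V = 45.76 / 0.084
V = 544.76 L


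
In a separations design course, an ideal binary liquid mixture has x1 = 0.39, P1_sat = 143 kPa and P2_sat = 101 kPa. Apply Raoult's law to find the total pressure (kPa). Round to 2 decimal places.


P = x1*P1_sat + x2*P2_sat
x2 = 1 - x1 = 1 - 0.39 = 0.61
P = 0.39*143 + 0.61*101
P = 55.77 + 61.61
P = 117.38 kPa


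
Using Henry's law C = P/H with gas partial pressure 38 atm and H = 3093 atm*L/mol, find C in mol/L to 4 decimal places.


C = P / H
C = 38 / 3093
C = 0.0123 mol/L


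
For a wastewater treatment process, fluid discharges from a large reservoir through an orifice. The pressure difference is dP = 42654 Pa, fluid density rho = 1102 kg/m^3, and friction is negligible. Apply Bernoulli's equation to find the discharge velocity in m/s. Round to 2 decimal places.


v = sqrt(2*dP/rho)
v = sqrt(2*42654/1102)
v = sqrt(77.411978)
v = 8.80 m/s


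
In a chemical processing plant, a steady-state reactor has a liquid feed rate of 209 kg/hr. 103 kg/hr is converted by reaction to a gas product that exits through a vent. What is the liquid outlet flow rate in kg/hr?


Steady-state mass balance on the main outlet: F_out = F_in - F_removed
F_out = 209 - 103
F_out = 106 kg/hr


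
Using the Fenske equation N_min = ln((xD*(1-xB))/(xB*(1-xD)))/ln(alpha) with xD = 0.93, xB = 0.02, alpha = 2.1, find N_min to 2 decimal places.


N_min = ln((xD*(1-xB))/(xB*(1-xD))) / ln(alpha)
Numerator inside ln: 0.9114 / 0.0014 = 651.0
ln(651.0) = 6.47851
ln(alpha) = ln(2.1) = 0.741937
N_min = 6.47851 / 0.741937 = 8.73


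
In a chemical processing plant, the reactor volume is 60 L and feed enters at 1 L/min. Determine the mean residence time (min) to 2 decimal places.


tau = V / v0
tau = 60 / 1
tau = 60.00 min


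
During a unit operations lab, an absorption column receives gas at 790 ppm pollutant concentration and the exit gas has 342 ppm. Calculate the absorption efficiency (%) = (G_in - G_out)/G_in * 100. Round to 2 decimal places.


Efficiency = (G_in - G_out) / G_in * 100%
Efficiency = (790 - 342) / 790 * 100
Efficiency = 448 / 790 * 100
Efficiency = 56.71%


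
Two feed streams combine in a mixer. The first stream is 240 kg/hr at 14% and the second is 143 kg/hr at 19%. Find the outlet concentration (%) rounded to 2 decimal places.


Mass balance on solute: F1*x1 + F2*x2 = F3*x3
F3 = F1 + F2 = 240 + 143 = 383 kg/hr
x3 = (F1*x1 + F2*x2)/F3
x3 = (240*0.14 + 143*0.19) / 383
x3 = 15.87%


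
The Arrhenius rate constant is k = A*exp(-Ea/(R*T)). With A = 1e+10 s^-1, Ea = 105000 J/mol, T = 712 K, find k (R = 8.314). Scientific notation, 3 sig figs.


k = A * exp(-Ea/(R*T))
k = 1e+10 * exp(-105000 / (8.314 * 712))
k = 1e+10 * exp(-17.737781)
k = 1.98e+02


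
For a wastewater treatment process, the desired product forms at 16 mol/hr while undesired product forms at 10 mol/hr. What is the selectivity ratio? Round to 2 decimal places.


S = desired product rate / undesired product rate
S = 16 / 10
S = 1.60


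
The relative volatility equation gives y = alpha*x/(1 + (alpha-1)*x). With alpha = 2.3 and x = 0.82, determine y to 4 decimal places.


y = alpha*x / (1 + (alpha-1)*x)
y = 2.3*0.82 / (1 + (2.3-1)*0.82)
y = 1.886 / (1 + 1.066)
y = 1.886 / 2.066
y = 0.9129


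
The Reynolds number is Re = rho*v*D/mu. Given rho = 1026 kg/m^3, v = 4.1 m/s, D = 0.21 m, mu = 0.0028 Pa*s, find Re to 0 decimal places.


Re = rho * v * D / mu
Re = 1026 * 4.1 * 0.21 / 0.0028
Re = 883.386 / 0.0028
Re = 315495


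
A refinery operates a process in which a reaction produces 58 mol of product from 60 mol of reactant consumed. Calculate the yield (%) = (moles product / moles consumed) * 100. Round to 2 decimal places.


Yield = (moles product / moles consumed) * 100%
Yield = (58 / 60) * 100
Yield = 0.9667 * 100
Yield = 96.67%


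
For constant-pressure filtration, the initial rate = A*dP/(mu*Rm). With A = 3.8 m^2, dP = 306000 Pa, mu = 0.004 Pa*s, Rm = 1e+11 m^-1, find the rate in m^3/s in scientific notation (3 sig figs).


rate = A * dP / (mu * Rm)
rate = 3.8 * 306000 / (0.004 * 1e+11)
rate = 1162800.0 / 4.000e+08
rate = 2.91e-03 m^3/s


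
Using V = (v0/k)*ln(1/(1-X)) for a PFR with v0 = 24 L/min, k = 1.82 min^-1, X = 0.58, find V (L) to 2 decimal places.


V = (v0/k) * ln(1/(1-X))
V = (24/1.82) * ln(1/(1-0.58))
V = 13.186813 * ln(2.380952)
V = 13.186813 * 0.8675
V = 11.44 L


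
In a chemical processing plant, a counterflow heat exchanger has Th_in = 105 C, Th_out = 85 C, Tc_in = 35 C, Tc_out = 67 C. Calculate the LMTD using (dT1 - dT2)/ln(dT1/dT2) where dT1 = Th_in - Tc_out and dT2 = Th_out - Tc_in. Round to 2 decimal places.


dT1 = Th_in - Tc_out = 105 - 67 = 38
dT2 = Th_out - Tc_in = 85 - 35 = 50
LMTD = (dT1 - dT2) / ln(dT1/dT2)
LMTD = (38 - 50) / ln(38/50)
LMTD = 43.73 K


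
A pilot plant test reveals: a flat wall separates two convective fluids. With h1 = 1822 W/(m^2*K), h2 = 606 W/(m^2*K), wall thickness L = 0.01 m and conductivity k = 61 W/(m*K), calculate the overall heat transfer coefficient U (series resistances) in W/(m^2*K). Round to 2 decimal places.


1/U = 1/h1 + L/k + 1/h2
1/U = 1/1822 + 0.01/61 + 1/606
1/U = 0.0005488474 + 0.0001639344 + 0.001650165
1/U = 0.0023629468
U = 423.20 W/(m^2*K)


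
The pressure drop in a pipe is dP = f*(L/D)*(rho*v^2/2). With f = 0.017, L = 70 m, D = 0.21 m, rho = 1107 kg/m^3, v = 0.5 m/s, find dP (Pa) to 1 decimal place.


dP = f * (L/D) * (rho*v^2/2)
dP = 0.017 * (70/0.21) * (1107*0.5^2/2)
L/D = 333.33333333
rho*v^2/2 = 1107*0.25/2 = 138.375
dP = 0.017 * 333.33333333 * 138.375
dP = 784.1 Pa


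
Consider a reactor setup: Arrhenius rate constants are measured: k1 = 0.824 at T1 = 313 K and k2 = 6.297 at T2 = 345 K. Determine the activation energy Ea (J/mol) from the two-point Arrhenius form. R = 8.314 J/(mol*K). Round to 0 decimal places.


Ea = R * ln(k2/k1) / (1/T1 - 1/T2)
ln(k2/k1) = ln(6.297/0.824) = 2.0336581
1/T1 - 1/T2 = 1/313 - 1/345 = 0.000296337454
Ea = 8.314 * 2.0336581 / 0.000296337454
Ea = 57056 J/mol


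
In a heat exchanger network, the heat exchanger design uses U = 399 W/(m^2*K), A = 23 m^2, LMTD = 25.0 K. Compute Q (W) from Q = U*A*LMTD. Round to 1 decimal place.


Q = U * A * LMTD
Q = 399 * 23 * 25.0
Q = 229425.0 W


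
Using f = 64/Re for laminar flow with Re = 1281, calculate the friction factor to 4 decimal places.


f = 64 / Re
f = 64 / 1281
f = 0.0500


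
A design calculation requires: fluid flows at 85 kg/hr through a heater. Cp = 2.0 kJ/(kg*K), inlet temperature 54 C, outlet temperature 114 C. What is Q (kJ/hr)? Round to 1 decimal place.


Q = m_dot * Cp * (T2 - T1)
Q = 85 * 2.0 * (114 - 54)
Q = 85 * 2.0 * 60
Q = 10200.0 kJ/hr


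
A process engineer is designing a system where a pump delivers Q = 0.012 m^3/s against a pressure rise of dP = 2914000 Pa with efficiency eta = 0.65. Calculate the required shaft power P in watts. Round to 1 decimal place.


P = Q * dP / eta
P = 0.012 * 2914000 / 0.65
P = 34968.0 / 0.65
P = 53796.9 W


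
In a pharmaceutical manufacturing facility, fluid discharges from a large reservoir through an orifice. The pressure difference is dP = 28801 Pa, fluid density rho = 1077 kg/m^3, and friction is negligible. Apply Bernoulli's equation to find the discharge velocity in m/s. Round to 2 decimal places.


v = sqrt(2*dP/rho)
v = sqrt(2*28801/1077)
v = sqrt(53.483751)
v = 7.31 m/s


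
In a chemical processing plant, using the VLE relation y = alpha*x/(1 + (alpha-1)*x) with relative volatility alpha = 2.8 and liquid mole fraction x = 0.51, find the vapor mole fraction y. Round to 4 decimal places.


y = alpha*x / (1 + (alpha-1)*x)
y = 2.8*0.51 / (1 + (2.8-1)*0.51)
y = 1.428 / (1 + 0.918)
y = 1.428 / 1.918
y = 0.7445


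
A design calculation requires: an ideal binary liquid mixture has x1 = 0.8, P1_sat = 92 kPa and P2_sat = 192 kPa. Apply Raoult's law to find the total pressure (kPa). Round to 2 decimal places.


P = x1*P1_sat + x2*P2_sat
x2 = 1 - x1 = 1 - 0.8 = 0.2
P = 0.8*92 + 0.2*192
P = 73.6 + 38.4
P = 112.00 kPa


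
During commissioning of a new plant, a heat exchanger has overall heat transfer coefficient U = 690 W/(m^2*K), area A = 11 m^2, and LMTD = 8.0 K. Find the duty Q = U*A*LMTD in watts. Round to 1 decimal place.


Q = U * A * LMTD
Q = 690 * 11 * 8.0
Q = 60720.0 W


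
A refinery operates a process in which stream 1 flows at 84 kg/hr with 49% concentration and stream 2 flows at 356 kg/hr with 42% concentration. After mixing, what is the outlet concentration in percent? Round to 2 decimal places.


Mass balance on solute: F1*x1 + F2*x2 = F3*x3
F3 = F1 + F2 = 84 + 356 = 440 kg/hr
x3 = (F1*x1 + F2*x2)/F3
x3 = (84*0.49 + 356*0.42) / 440
x3 = 43.34%


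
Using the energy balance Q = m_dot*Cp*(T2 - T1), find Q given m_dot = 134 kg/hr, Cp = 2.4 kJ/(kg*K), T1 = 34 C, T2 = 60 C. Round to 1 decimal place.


Q = m_dot * Cp * (T2 - T1)
Q = 134 * 2.4 * (60 - 34)
Q = 134 * 2.4 * 26
Q = 8361.6 kJ/hr


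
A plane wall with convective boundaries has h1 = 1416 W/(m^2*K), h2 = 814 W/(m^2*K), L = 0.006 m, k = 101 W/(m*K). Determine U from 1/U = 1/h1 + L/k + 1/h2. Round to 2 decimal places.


1/U = 1/h1 + L/k + 1/h2
1/U = 1/1416 + 0.006/101 + 1/814
1/U = 0.0007062147 + 5.94059e-05 + 0.0012285012
1/U = 0.0019941218
U = 501.47 W/(m^2*K)


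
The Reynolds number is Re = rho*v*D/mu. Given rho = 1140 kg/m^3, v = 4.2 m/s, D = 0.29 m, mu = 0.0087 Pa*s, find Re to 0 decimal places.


Re = rho * v * D / mu
Re = 1140 * 4.2 * 0.29 / 0.0087
Re = 1388.52 / 0.0087
Re = 159600


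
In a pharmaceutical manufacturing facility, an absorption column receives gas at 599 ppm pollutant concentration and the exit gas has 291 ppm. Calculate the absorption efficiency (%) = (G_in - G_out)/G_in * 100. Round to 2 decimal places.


Efficiency = (G_in - G_out) / G_in * 100%
Efficiency = (599 - 291) / 599 * 100
Efficiency = 308 / 599 * 100
Efficiency = 51.42%


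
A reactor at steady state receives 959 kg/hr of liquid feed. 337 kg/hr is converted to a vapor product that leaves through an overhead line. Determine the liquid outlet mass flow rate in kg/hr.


Steady-state mass balance on the main outlet: F_out = F_in - F_removed
F_out = 959 - 337
F_out = 622 kg/hr


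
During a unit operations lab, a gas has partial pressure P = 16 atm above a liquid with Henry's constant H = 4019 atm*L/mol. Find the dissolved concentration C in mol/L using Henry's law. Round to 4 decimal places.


C = P / H
C = 16 / 4019
C = 0.0040 mol/L


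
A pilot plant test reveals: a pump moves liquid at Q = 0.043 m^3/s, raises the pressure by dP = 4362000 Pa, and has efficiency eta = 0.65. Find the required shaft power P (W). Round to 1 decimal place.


P = Q * dP / eta
P = 0.043 * 4362000 / 0.65
P = 187566.0 / 0.65
P = 288563.1 W


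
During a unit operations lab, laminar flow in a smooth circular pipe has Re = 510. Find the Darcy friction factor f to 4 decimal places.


f = 64 / Re
f = 64 / 510
f = 0.1255


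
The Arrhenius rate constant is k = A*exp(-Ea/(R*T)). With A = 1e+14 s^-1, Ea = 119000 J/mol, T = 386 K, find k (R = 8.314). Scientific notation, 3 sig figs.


k = A * exp(-Ea/(R*T))
k = 1e+14 * exp(-119000 / (8.314 * 386))
k = 1e+14 * exp(-37.080846)
k = 7.87e-03


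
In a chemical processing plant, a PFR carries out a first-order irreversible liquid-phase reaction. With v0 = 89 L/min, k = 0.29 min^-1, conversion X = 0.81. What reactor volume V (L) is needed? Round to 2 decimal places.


V = (v0/k) * ln(1/(1-X))
V = (89/0.29) * ln(1/(1-0.81))
V = 306.896552 * ln(5.263158)
V = 306.896552 * 1.660731
V = 509.67 L


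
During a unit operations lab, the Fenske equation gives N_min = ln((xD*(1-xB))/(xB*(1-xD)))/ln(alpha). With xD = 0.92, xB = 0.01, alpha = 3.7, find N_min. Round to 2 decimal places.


N_min = ln((xD*(1-xB))/(xB*(1-xD))) / ln(alpha)
Numerator inside ln: 0.9108 / 0.0008 = 1138.5
ln(1138.5) = 7.037467
ln(alpha) = ln(3.7) = 1.308333
N_min = 7.037467 / 1.308333 = 5.38


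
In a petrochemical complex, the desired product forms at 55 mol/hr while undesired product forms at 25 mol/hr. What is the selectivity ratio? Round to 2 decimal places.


S = desired product rate / undesired product rate
S = 55 / 25
S = 2.20


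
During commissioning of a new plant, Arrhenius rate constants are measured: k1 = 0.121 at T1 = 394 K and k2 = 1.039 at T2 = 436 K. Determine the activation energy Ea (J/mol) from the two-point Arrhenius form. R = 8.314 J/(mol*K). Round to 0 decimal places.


Ea = R * ln(k2/k1) / (1/T1 - 1/T2)
ln(k2/k1) = ln(1.039/0.121) = 2.1502234
1/T1 - 1/T2 = 1/394 - 1/436 = 0.000244493084
Ea = 8.314 * 2.1502234 / 0.000244493084
Ea = 73118 J/mol


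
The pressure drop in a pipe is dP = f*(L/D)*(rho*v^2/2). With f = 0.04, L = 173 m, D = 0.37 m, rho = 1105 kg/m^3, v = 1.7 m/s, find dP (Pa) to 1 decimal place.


dP = f * (L/D) * (rho*v^2/2)
dP = 0.04 * (173/0.37) * (1105*1.7^2/2)
L/D = 467.56756757
rho*v^2/2 = 1105*2.89/2 = 1596.725
dP = 0.04 * 467.56756757 * 1596.725
dP = 29863.1 Pa


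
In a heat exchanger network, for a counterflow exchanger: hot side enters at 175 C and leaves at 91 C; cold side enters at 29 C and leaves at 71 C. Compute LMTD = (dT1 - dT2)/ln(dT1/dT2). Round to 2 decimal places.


dT1 = Th_in - Tc_out = 175 - 71 = 104
dT2 = Th_out - Tc_in = 91 - 29 = 62
LMTD = (dT1 - dT2) / ln(dT1/dT2)
LMTD = (104 - 62) / ln(104/62)
LMTD = 81.20 K


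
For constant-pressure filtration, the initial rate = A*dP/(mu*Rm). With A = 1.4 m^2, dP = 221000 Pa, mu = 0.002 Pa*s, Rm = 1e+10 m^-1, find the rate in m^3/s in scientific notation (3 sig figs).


rate = A * dP / (mu * Rm)
rate = 1.4 * 221000 / (0.002 * 1e+10)
rate = 309400.0 / 2.000e+07
rate = 1.55e-02 m^3/s


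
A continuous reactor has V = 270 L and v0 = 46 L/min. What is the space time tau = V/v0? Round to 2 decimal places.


tau = V / v0
tau = 270 / 46
tau = 5.87 min


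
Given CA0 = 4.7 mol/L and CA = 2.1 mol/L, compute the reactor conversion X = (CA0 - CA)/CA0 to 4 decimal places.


X = (CA0 - CA) / CA0
X = (4.7 - 2.1) / 4.7
X = 2.6 / 4.7
X = 0.5532


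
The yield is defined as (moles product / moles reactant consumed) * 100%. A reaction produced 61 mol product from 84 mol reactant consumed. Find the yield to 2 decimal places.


Yield = (moles product / moles consumed) * 100%
Yield = (61 / 84) * 100
Yield = 0.7262 * 100
Yield = 72.62%


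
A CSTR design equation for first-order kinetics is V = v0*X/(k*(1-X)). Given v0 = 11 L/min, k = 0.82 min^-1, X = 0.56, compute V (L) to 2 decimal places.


V = v0 * X / (k * (1 - X))
V = 11 * 0.56 / (0.82 * (1 - 0.56))
V = 6.16 / (0.82 * 0.44)
V = 6.16 / 0.3608
V = 17.07 L


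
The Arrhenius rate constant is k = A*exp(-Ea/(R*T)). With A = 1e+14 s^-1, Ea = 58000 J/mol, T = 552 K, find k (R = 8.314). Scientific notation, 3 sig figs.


k = A * exp(-Ea/(R*T))
k = 1e+14 * exp(-58000 / (8.314 * 552))
k = 1e+14 * exp(-12.638016)
k = 3.25e+08


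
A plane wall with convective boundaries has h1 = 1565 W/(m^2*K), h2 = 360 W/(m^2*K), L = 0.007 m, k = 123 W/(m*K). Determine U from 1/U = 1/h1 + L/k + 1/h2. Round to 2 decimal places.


1/U = 1/h1 + L/k + 1/h2
1/U = 1/1565 + 0.007/123 + 1/360
1/U = 0.0006389776 + 5.69106e-05 + 0.0027777778
1/U = 0.003473666
U = 287.88 W/(m^2*K)


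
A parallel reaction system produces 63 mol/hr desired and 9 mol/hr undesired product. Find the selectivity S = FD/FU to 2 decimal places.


S = desired product rate / undesired product rate
S = 63 / 9
S = 7.00


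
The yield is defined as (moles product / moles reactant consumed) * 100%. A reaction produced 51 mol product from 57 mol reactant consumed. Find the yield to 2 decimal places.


Yield = (moles product / moles consumed) * 100%
Yield = (51 / 57) * 100
Yield = 0.8947 * 100
Yield = 89.47%


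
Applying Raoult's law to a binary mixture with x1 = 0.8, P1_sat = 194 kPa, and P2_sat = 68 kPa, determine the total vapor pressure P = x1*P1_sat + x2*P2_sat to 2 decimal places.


P = x1*P1_sat + x2*P2_sat
x2 = 1 - x1 = 1 - 0.8 = 0.2
P = 0.8*194 + 0.2*68
P = 155.2 + 13.6
P = 168.80 kPa


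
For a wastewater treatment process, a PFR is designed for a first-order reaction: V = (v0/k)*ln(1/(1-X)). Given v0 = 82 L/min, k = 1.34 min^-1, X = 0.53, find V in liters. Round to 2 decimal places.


V = (v0/k) * ln(1/(1-X))
V = (82/1.34) * ln(1/(1-0.53))
V = 61.19403 * ln(2.12766)
V = 61.19403 * 0.755023
V = 46.20 L


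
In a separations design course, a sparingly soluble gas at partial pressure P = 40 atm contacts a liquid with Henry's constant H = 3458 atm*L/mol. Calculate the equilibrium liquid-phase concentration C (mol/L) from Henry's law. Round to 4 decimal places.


C = P / H
C = 40 / 3458
C = 0.0116 mol/L


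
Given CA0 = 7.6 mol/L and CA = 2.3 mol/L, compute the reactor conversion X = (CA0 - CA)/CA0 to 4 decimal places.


X = (CA0 - CA) / CA0
X = (7.6 - 2.3) / 7.6
X = 5.3 / 7.6
X = 0.6974


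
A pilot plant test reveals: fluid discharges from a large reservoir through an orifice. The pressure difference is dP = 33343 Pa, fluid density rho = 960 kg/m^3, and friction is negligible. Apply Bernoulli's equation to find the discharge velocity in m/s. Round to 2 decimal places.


v = sqrt(2*dP/rho)
v = sqrt(2*33343/960)
v = sqrt(69.464583)
v = 8.33 m/s


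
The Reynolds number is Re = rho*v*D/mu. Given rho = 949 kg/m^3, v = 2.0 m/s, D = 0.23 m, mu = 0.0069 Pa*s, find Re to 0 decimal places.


Re = rho * v * D / mu
Re = 949 * 2.0 * 0.23 / 0.0069
Re = 436.54 / 0.0069
Re = 63267


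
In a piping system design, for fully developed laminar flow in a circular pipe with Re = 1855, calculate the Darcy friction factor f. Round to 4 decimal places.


f = 64 / Re
f = 64 / 1855
f = 0.0345


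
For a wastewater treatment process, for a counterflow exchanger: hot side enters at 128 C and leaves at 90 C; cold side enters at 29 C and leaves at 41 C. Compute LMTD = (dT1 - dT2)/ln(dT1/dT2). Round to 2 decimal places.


dT1 = Th_in - Tc_out = 128 - 41 = 87
dT2 = Th_out - Tc_in = 90 - 29 = 61
LMTD = (dT1 - dT2) / ln(dT1/dT2)
LMTD = (87 - 61) / ln(87/61)
LMTD = 73.23 K


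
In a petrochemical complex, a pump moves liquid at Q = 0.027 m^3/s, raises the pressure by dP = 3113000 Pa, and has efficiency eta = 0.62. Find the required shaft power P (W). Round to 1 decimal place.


P = Q * dP / eta
P = 0.027 * 3113000 / 0.62
P = 84051.0 / 0.62
P = 135566.1 W


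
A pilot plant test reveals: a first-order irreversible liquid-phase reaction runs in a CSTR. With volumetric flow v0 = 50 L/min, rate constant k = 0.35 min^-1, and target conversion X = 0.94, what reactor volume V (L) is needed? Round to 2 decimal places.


V = v0 * X / (k * (1 - X))
V = 50 * 0.94 / (0.35 * (1 - 0.94))
V = 47.0 / (0.35 * 0.06)
V = 47.0 / 0.021
V = 2238.10 L


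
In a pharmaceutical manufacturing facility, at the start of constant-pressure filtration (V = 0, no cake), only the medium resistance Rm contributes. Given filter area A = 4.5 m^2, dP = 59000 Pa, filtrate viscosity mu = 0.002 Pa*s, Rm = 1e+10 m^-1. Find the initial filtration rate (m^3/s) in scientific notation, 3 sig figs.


rate = A * dP / (mu * Rm)
rate = 4.5 * 59000 / (0.002 * 1e+10)
rate = 265500.0 / 2.000e+07
rate = 1.33e-02 m^3/s


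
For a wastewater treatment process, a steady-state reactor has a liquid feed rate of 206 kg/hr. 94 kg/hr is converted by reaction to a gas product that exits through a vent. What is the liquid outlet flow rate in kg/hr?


Steady-state mass balance on the main outlet: F_out = F_in - F_removed
F_out = 206 - 94
F_out = 112 kg/hr


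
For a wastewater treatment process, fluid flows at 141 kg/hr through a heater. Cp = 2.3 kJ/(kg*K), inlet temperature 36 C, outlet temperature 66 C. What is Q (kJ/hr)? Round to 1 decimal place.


Q = m_dot * Cp * (T2 - T1)
Q = 141 * 2.3 * (66 - 36)
Q = 141 * 2.3 * 30
Q = 9729.0 kJ/hr


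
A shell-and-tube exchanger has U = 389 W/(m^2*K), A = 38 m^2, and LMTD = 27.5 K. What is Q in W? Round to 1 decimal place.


Q = U * A * LMTD
Q = 389 * 38 * 27.5
Q = 406505.0 W


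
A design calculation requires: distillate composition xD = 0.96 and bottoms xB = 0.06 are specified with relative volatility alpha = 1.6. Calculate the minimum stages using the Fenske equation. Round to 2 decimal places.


N_min = ln((xD*(1-xB))/(xB*(1-xD))) / ln(alpha)
Numerator inside ln: 0.9024 / 0.0024 = 376.0
ln(376.0) = 5.929589
ln(alpha) = ln(1.6) = 0.470004
N_min = 5.929589 / 0.470004 = 12.62


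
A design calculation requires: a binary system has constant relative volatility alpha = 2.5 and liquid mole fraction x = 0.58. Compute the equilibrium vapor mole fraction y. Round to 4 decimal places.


y = alpha*x / (1 + (alpha-1)*x)
y = 2.5*0.58 / (1 + (2.5-1)*0.58)
y = 1.45 / (1 + 0.87)
y = 1.45 / 1.87
y = 0.7754


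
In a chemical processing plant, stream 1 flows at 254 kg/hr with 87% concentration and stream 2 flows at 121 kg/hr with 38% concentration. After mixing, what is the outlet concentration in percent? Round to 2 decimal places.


Mass balance on solute: F1*x1 + F2*x2 = F3*x3
F3 = F1 + F2 = 254 + 121 = 375 kg/hr
x3 = (F1*x1 + F2*x2)/F3
x3 = (254*0.87 + 121*0.38) / 375
x3 = 71.19%


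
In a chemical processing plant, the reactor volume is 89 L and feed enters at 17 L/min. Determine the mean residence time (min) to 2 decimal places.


tau = V / v0
tau = 89 / 17
tau = 5.24 min


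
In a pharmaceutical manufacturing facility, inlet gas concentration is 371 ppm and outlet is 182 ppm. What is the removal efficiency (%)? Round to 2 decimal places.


Efficiency = (G_in - G_out) / G_in * 100%
Efficiency = (371 - 182) / 371 * 100
Efficiency = 189 / 371 * 100
Efficiency = 50.94%


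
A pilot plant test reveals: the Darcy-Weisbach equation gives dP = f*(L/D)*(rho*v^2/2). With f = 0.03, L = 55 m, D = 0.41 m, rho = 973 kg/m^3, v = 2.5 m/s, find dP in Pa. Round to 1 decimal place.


dP = f * (L/D) * (rho*v^2/2)
dP = 0.03 * (55/0.41) * (973*2.5^2/2)
L/D = 134.14634146
rho*v^2/2 = 973*6.25/2 = 3040.625
dP = 0.03 * 134.14634146 * 3040.625
dP = 12236.7 Pa


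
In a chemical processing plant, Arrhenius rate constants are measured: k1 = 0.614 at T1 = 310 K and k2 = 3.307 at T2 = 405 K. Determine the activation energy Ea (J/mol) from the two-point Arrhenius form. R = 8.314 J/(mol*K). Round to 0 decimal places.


Ea = R * ln(k2/k1) / (1/T1 - 1/T2)
ln(k2/k1) = ln(3.307/0.614) = 1.6838018
1/T1 - 1/T2 = 1/310 - 1/405 = 0.000756670649
Ea = 8.314 * 1.6838018 / 0.000756670649
Ea = 18501 J/mol


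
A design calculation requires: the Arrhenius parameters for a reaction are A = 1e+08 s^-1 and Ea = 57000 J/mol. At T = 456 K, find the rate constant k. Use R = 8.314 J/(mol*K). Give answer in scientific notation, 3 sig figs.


k = A * exp(-Ea/(R*T))
k = 1e+08 * exp(-57000 / (8.314 * 456))
k = 1e+08 * exp(-15.034881)
k = 2.95e+01


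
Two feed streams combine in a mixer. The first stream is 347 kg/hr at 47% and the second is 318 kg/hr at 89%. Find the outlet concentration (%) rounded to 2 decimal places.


Mass balance on solute: F1*x1 + F2*x2 = F3*x3
F3 = F1 + F2 = 347 + 318 = 665 kg/hr
x3 = (F1*x1 + F2*x2)/F3
x3 = (347*0.47 + 318*0.89) / 665
x3 = 67.08%


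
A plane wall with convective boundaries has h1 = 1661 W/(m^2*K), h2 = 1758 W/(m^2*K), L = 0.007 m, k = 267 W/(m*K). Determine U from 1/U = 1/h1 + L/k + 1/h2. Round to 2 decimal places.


1/U = 1/h1 + L/k + 1/h2
1/U = 1/1661 + 0.007/267 + 1/1758
1/U = 0.000602047 + 2.62172e-05 + 0.0005688282
1/U = 0.0011970924
U = 835.36 W/(m^2*K)


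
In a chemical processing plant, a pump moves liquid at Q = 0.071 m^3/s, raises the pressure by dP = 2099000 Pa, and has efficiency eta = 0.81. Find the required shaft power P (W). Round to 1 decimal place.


P = Q * dP / eta
P = 0.071 * 2099000 / 0.81
P = 149029.0 / 0.81
P = 183986.4 W


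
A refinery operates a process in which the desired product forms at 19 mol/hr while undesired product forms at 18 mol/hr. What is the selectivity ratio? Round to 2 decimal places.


S = desired product rate / undesired product rate
S = 19 / 18
S = 1.06


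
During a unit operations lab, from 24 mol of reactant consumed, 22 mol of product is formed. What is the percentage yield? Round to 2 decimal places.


Yield = (moles product / moles consumed) * 100%
Yield = (22 / 24) * 100
Yield = 0.9167 * 100
Yield = 91.67%


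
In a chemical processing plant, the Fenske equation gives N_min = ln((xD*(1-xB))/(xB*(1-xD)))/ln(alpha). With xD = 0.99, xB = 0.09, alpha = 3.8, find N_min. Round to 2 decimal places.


N_min = ln((xD*(1-xB))/(xB*(1-xD))) / ln(alpha)
Numerator inside ln: 0.9009 / 0.0009 = 1001.0
ln(1001.0) = 6.908755
ln(alpha) = ln(3.8) = 1.335001
N_min = 6.908755 / 1.335001 = 5.18


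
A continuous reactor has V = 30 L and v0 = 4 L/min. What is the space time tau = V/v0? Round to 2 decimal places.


tau = V / v0
tau = 30 / 4
tau = 7.50 min


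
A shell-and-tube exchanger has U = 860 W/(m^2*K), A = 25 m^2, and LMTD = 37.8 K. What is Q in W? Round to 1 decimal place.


Q = U * A * LMTD
Q = 860 * 25 * 37.8
Q = 812700.0 W


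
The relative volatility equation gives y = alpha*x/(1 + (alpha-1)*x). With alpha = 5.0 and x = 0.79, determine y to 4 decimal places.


y = alpha*x / (1 + (alpha-1)*x)
y = 5.0*0.79 / (1 + (5.0-1)*0.79)
y = 3.95 / (1 + 3.16)
y = 3.95 / 4.16
y = 0.9495


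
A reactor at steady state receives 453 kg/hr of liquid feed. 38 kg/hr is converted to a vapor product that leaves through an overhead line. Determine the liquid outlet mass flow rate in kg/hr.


Steady-state mass balance on the main outlet: F_out = F_in - F_removed
F_out = 453 - 38
F_out = 415 kg/hr


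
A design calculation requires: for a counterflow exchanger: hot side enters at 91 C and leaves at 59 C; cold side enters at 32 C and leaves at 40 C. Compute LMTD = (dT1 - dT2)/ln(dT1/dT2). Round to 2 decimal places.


dT1 = Th_in - Tc_out = 91 - 40 = 51
dT2 = Th_out - Tc_in = 59 - 32 = 27
LMTD = (dT1 - dT2) / ln(dT1/dT2)
LMTD = (51 - 27) / ln(51/27)
LMTD = 37.74 K


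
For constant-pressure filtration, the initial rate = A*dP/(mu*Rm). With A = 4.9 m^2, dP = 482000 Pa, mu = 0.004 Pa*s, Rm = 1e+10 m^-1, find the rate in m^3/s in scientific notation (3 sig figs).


rate = A * dP / (mu * Rm)
rate = 4.9 * 482000 / (0.004 * 1e+10)
rate = 2361800.0 / 4.000e+07
rate = 5.90e-02 m^3/s


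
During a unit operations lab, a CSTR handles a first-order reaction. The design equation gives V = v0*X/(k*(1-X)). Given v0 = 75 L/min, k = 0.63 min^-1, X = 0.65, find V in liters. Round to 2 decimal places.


V = v0 * X / (k * (1 - X))
V = 75 * 0.65 / (0.63 * (1 - 0.65))
V = 48.75 / (0.63 * 0.35)
V = 48.75 / 0.2205
V = 221.09 L


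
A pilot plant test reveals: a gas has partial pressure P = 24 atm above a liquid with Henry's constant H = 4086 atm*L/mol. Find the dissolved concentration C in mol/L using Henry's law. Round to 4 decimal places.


C = P / H
C = 24 / 4086
C = 0.0059 mol/L


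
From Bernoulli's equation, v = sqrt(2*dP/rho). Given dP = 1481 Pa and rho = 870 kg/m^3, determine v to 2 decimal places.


v = sqrt(2*dP/rho)
v = sqrt(2*1481/870)
v = sqrt(3.404598)
v = 1.85 m/s


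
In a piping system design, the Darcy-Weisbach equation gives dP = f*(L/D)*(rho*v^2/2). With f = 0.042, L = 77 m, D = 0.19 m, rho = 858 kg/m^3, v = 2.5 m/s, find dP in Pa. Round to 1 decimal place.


dP = f * (L/D) * (rho*v^2/2)
dP = 0.042 * (77/0.19) * (858*2.5^2/2)
L/D = 405.26315789
rho*v^2/2 = 858*6.25/2 = 2681.25
dP = 0.042 * 405.26315789 * 2681.25
dP = 45637.7 Pa


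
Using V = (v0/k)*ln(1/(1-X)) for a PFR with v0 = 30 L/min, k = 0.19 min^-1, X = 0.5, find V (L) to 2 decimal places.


V = (v0/k) * ln(1/(1-X))
V = (30/0.19) * ln(1/(1-0.5))
V = 157.894737 * ln(2.0)
V = 157.894737 * 0.693147
V = 109.44 L


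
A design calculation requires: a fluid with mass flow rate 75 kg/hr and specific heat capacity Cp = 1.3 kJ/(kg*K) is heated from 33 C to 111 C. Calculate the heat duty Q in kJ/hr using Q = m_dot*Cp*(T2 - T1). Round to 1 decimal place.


Q = m_dot * Cp * (T2 - T1)
Q = 75 * 1.3 * (111 - 33)
Q = 75 * 1.3 * 78
Q = 7605.0 kJ/hr


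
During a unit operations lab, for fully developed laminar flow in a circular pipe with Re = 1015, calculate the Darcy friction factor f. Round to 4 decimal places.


f = 64 / Re
f = 64 / 1015
f = 0.0631


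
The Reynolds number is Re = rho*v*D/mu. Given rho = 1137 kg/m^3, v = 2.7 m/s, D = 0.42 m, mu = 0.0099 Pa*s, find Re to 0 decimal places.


Re = rho * v * D / mu
Re = 1137 * 2.7 * 0.42 / 0.0099
Re = 1289.358 / 0.0099
Re = 130238


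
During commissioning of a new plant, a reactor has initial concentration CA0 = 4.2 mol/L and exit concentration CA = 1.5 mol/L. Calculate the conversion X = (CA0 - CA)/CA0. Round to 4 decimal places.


X = (CA0 - CA) / CA0
X = (4.2 - 1.5) / 4.2
X = 2.7 / 4.2
X = 0.6429


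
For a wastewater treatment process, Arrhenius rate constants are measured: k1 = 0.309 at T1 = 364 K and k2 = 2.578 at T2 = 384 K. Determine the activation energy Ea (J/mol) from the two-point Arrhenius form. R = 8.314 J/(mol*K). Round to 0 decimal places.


Ea = R * ln(k2/k1) / (1/T1 - 1/T2)
ln(k2/k1) = ln(2.578/0.309) = 2.1214279
1/T1 - 1/T2 = 1/364 - 1/384 = 0.000143086081
Ea = 8.314 * 2.1214279 / 0.000143086081
Ea = 123265 J/mol


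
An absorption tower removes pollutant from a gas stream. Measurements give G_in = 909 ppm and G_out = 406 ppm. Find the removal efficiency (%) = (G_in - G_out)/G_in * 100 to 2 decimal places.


Efficiency = (G_in - G_out) / G_in * 100%
Efficiency = (909 - 406) / 909 * 100
Efficiency = 503 / 909 * 100
Efficiency = 55.34%


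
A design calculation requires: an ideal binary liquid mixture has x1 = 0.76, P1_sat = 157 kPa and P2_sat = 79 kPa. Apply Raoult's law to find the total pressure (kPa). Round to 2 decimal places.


P = x1*P1_sat + x2*P2_sat
x2 = 1 - x1 = 1 - 0.76 = 0.24
P = 0.76*157 + 0.24*79
P = 119.32 + 18.96
P = 138.28 kPa


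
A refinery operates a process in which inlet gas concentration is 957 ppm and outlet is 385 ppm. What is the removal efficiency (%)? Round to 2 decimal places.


Efficiency = (G_in - G_out) / G_in * 100%
Efficiency = (957 - 385) / 957 * 100
Efficiency = 572 / 957 * 100
Efficiency = 59.77%


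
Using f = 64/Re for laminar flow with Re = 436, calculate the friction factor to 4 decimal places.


f = 64 / Re
f = 64 / 436
f = 0.1468


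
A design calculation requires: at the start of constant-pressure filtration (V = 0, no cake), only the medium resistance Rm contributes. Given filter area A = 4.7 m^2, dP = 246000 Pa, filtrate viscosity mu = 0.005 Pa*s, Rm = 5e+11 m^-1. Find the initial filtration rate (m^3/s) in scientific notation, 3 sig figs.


rate = A * dP / (mu * Rm)
rate = 4.7 * 246000 / (0.005 * 5e+11)
rate = 1156200.0 / 2.500e+09
rate = 4.62e-04 m^3/s


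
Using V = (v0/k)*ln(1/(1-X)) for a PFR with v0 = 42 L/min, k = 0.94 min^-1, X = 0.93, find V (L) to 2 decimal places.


V = (v0/k) * ln(1/(1-X))
V = (42/0.94) * ln(1/(1-0.93))
V = 44.680851 * ln(14.285714)
V = 44.680851 * 2.65926
V = 118.82 L


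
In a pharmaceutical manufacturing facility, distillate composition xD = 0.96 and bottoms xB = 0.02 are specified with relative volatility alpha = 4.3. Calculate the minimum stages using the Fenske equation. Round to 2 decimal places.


N_min = ln((xD*(1-xB))/(xB*(1-xD))) / ln(alpha)
Numerator inside ln: 0.9408 / 0.0008 = 1176.0
ln(1176.0) = 7.069874
ln(alpha) = ln(4.3) = 1.458615
N_min = 7.069874 / 1.458615 = 4.85


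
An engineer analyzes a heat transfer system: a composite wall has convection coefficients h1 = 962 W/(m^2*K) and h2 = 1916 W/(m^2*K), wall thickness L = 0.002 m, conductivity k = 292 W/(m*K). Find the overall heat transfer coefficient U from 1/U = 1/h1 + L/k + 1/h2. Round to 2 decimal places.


1/U = 1/h1 + L/k + 1/h2
1/U = 1/962 + 0.002/292 + 1/1916
1/U = 0.001039501 + 6.8493e-06 + 0.0005219207
1/U = 0.001568271
U = 637.64 W/(m^2*K)


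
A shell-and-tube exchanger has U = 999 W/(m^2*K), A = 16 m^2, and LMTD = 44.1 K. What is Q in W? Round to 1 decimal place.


Q = U * A * LMTD
Q = 999 * 16 * 44.1
Q = 704894.4 W


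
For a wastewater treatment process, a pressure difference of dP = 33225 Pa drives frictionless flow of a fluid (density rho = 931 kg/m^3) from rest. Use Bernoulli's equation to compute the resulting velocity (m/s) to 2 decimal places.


v = sqrt(2*dP/rho)
v = sqrt(2*33225/931)
v = sqrt(71.374866)
v = 8.45 m/s


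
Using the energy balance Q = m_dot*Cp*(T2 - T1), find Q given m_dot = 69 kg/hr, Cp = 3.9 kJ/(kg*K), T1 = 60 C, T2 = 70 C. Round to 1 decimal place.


Q = m_dot * Cp * (T2 - T1)
Q = 69 * 3.9 * (70 - 60)
Q = 69 * 3.9 * 10
Q = 2691.0 kJ/hr


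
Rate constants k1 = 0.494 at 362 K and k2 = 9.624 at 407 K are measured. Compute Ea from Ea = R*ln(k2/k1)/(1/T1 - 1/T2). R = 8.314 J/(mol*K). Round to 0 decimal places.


Ea = R * ln(k2/k1) / (1/T1 - 1/T2)
ln(k2/k1) = ln(9.624/0.494) = 2.9694797
1/T1 - 1/T2 = 1/362 - 1/407 = 0.000305428482
Ea = 8.314 * 2.9694797 / 0.000305428482
Ea = 80832 J/mol


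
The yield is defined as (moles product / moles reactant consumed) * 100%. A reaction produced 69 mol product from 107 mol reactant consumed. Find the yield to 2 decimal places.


Yield = (moles product / moles consumed) * 100%
Yield = (69 / 107) * 100
Yield = 0.6449 * 100
Yield = 64.49%
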